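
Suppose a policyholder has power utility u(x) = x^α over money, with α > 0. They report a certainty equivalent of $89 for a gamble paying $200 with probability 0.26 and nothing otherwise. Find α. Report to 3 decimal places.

EU(lottery) = 0.26·200^α + 0.74·0 = 0.26·200^α.
Setting u(89) equal to that: 89^α = 0.26·200^α ⇒ (89/200)^α = 0.26.
Take logs: α = ln 0.26 / ln(89/200) ≈ 1.66371.

α ≈ 1.664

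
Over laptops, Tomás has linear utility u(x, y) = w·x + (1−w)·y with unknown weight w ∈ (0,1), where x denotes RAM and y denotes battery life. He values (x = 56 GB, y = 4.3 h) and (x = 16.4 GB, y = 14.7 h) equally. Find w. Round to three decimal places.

w = 0.208

Equating utilities: w·56 + (1−w)·4.3 = w·16.4 + (1−w)·14.7.
Rearranging, 39.6·w − 10.4·(1−w) = 0.
The marginal rate of substitution is 10.4/39.6, so w = 10.4/(39.6+10.4) = 0.208.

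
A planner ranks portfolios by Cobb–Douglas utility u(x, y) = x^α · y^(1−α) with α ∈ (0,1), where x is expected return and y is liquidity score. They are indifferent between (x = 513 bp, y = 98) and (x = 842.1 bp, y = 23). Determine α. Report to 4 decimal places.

Set the two utilities equal: 513^α·98^(1−α) = 842.1^α·23^(1−α).
(513/842.1)^α = (23/98)^(1−α); take logs: α·ln(513/842.1) = (1−α)·ln(23/98), i.e. α·-0.4956229 = (1−α)·-1.4494733.
Thus α·(-1.9450962) = -1.4494733, so α = -1.4494733/-1.9450962 ≈ 0.7452.

α ≈ 0.7452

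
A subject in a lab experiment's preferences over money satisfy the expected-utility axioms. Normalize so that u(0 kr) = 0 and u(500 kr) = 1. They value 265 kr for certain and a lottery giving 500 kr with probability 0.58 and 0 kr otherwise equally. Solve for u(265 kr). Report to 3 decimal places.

The indifference gives u(265 kr) = 0.58·u(500 kr) + 0.42·u(0 kr) = 0.58·1 + 0.42·0 = 0.58.

0.580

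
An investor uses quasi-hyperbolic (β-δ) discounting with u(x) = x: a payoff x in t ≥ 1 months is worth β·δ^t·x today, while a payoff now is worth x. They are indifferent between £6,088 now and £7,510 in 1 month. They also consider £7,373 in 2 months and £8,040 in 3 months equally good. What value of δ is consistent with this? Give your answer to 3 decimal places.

Both payoffs in the second observation are in the future, so β drops out: δ^2·7373 = δ^3·8040 ⇒ δ = 7373/8040 = 0.91704.

δ ≈ 0.917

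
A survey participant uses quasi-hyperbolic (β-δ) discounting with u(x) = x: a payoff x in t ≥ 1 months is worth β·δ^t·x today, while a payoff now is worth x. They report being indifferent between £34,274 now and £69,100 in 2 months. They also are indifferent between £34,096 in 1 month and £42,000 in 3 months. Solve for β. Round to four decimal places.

Both payoffs in the second observation are in the future, so β drops out: δ^1·34096 = δ^3·42000 ⇒ δ^2 = 34096/42000 = 0.81181, so δ = 0.90100.
The first indifference: 34274 = β·δ^2·69100, so β = 34274/(δ^2·69100) = 34274/(0.81181·69100) ≈ 0.6110.

β ≈ 0.6110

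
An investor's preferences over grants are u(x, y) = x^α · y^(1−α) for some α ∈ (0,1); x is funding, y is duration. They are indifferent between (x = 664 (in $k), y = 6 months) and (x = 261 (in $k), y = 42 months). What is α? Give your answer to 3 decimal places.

α ≈ 0.676

Set the two utilities equal: 664^α·6^(1−α) = 261^α·42^(1−α).
Rearrange to (664/261)^α = (42/6)^(1−α) and take logs: α·0.933762 = (1−α)·1.945910.
With A = 0.933762 and B = 1.945910: α·A = (1−α)·B, so α = B/(A+B) = 1.945910/2.879672 ≈ 0.676.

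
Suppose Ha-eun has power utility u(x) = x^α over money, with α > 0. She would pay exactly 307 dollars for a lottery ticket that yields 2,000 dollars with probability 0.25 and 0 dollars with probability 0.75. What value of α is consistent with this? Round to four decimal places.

α ≈ 0.7397

The lottery's expected utility is 0.25·u(2000) + 0.75·u(0) = 0.25·2000^α (since u(0) = 0 for α > 0).
Indifference: 307^α = 0.25·2000^α, so (307/2000)^α = 0.25.
Take logs: α = ln 0.25 / ln(307/2000) ≈ 0.739730.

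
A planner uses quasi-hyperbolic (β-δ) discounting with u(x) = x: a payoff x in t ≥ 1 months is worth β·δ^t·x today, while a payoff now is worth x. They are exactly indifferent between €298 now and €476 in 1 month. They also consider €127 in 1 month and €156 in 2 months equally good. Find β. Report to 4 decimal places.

β ≈ 0.7690

From the later pair, β·δ^1·127 = β·δ^2·156; dividing through, δ = 127/156 = 0.81410.
Now use the now-vs-future pair: 298 = β·δ·476 gives β = 298/(0.81410·476) ≈ 0.7690.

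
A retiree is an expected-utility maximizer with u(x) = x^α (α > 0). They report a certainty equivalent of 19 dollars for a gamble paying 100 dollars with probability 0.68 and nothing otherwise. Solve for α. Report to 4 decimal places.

α ≈ 0.2322

The lottery's expected utility is 0.68·u(100) + 0.32·u(0) = 0.68·100^α (since u(0) = 0 for α > 0).
Setting u(19) equal to that: 19^α = 0.68·100^α ⇒ (19/100)^α = 0.68.
Taking logs: α·ln(19/100) = ln(0.68), so α = -0.3856625 / -1.6607312 ≈ 0.2322.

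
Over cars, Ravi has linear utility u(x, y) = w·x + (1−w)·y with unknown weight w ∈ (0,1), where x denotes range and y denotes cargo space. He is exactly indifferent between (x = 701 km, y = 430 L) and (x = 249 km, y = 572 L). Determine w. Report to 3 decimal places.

w = 0.239

Equating utilities: w·701 + (1−w)·430 = w·249 + (1−w)·572.
Rearranging, 452·w − 142·(1−w) = 0.
So w/(1−w) = 142/452 = 0.3142, giving w = 142/(452+142) = 0.239.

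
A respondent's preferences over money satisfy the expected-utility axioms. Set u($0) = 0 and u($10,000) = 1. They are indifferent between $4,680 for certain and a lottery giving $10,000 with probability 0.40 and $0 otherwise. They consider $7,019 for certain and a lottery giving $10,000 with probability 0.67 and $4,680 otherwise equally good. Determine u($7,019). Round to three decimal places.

From the first indifference, u($4,680) = 0.40·u($10,000) + 0.60·u($0) = 0.40·1 + 0.60·0 = 0.40.
Then u($7,019) = 0.67·u($10,000) + 0.33·u($4,680) = 0.67·1.00 + 0.33·0.40 = 0.8020.

0.802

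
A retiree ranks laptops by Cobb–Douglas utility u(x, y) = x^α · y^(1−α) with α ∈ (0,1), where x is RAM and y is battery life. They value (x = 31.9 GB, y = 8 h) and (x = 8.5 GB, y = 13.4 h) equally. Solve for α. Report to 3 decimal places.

Indifference: 31.9^α · 8^(1−α) = 8.5^α · 13.4^(1−α).
(31.9/8.5)^α = (13.4/8)^(1−α); take logs: α·ln(31.9/8.5) = (1−α)·ln(13.4/8), i.e. α·1.322540 = (1−α)·0.515813.
Thus α·(1.838353) = 0.515813, so α = 0.515813/1.838353 ≈ 0.281.

α ≈ 0.281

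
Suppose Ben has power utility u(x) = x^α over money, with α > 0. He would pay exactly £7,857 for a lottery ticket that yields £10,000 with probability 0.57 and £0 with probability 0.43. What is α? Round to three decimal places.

Since u(0) = 0, the lottery's EU is 0.57·10000^α.
Equating: 7857^α = 0.57·10000^α, i.e. 0.7857^α = 0.57.
α = ln(0.57) / ln(7857/10000) = -0.562119/-0.241180 ≈ 2.331.

α ≈ 2.331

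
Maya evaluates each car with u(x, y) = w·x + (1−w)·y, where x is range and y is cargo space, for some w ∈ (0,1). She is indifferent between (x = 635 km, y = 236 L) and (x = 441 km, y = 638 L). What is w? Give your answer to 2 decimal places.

Indifference: w·635 + (1−w)·236 = w·441 + (1−w)·638.
Collecting terms: w·194 = (1−w)·402.
So w/(1−w) = 402/194 = 2.0722, giving w = 402/(194+402) = 0.67.

w = 0.67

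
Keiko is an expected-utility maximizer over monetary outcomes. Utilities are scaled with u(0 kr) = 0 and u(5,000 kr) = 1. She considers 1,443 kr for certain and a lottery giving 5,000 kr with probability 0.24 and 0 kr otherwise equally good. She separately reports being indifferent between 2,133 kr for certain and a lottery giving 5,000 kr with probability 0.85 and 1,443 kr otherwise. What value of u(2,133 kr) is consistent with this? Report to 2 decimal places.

From the first indifference, u(1,443 kr) = 0.24·u(5,000 kr) + 0.76·u(0 kr) = 0.24·1 + 0.76·0 = 0.24.
Chaining: u(2,133 kr) = 0.85·1.00 + 0.15·0.24 = 0.8860.

0.89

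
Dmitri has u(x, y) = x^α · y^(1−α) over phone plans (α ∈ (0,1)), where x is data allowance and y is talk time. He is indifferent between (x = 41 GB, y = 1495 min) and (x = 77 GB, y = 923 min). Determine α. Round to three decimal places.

α ≈ 0.433

Indifference: 41^α · 1495^(1−α) = 77^α · 923^(1−α).
Rearrange to (41/77)^α = (923/1495)^(1−α) and take logs: α·-0.630233 = (1−α)·-0.482252.
Thus α·(-1.112485) = -0.482252, so α = -0.482252/-1.112485 ≈ 0.433.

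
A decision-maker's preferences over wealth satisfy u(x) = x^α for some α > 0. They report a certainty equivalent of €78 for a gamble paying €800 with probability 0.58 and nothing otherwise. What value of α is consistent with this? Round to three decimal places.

Since u(0) = 0, the lottery's EU is 0.58·800^α.
Equating: 78^α = 0.58·800^α, i.e. 0.0975^α = 0.58.
α = ln(0.58) / ln(78/800) = -0.544727/-2.327903 ≈ 0.234.

α ≈ 0.234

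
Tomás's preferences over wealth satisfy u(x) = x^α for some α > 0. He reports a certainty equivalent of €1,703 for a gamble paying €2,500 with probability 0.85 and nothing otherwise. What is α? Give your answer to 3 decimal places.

Since u(0) = 0, the lottery's EU is 0.85·2500^α.
Setting u(1703) equal to that: 1703^α = 0.85·2500^α ⇒ (1703/2500)^α = 0.85.
Taking logs: α·ln(1703/2500) = ln(0.85), so α = -0.162519 / -0.383899 ≈ 0.423.

α ≈ 0.423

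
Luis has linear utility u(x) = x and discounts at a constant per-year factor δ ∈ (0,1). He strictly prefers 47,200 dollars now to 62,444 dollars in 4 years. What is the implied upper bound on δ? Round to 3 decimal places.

δ < 0.932

Comparing present values: 47200 > δ^4·62444.
Dividing by 62444: δ^4 < 0.75588. Both sides are positive, so the 4th root keeps the direction.
δ < 0.75588^(1/4) = 0.932.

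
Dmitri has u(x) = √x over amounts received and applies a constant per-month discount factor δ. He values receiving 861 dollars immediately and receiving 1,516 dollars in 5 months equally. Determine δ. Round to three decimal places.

Equating discounted utilities: u(861) = δ^5·u(1516) ⇒ δ^5 = u(861)/u(1516).
With u(x) = √x: δ^5 = √861/√1516 = √(861/1516) = 0.75362.
So δ = 0.75362^(1/5) ≈ 0.945.

δ ≈ 0.945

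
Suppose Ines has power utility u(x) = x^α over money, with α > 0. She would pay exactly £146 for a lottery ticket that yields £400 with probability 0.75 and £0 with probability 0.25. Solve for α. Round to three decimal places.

The lottery's expected utility is 0.75·u(400) + 0.25·u(0) = 0.75·400^α (since u(0) = 0 for α > 0).
Equating: 146^α = 0.75·400^α, i.e. 0.3650^α = 0.75.
Take logs: α = ln 0.75 / ln(146/400) ≈ 0.28544.

α ≈ 0.285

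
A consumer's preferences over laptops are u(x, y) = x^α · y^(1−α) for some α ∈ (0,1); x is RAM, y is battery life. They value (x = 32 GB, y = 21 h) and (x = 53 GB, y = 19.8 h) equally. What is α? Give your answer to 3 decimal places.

Set the two utilities equal: 32^α·21^(1−α) = 53^α·19.8^(1−α).
Taking logs: α·ln 32 + (1−α)·ln 21 = α·ln 53 + (1−α)·ln 19.8, i.e. α·-0.504556 = (1−α)·-0.058841.
So α/(1−α) = (-0.058841)/(-0.504556) = 0.116619, and α = 0.116619/1.116619 ≈ 0.104.

α ≈ 0.104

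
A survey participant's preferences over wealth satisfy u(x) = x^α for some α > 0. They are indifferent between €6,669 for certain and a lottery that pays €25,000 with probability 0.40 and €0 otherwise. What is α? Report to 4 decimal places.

α ≈ 0.6934

The lottery's expected utility is 0.40·u(25000) + 0.60·u(0) = 0.40·25000^α (since u(0) = 0 for α > 0).
Setting u(6669) equal to that: 6669^α = 0.40·25000^α ⇒ (6669/25000)^α = 0.40.
Taking logs: α·ln(6669/25000) = ln(0.40), so α = -0.9162907 / -1.3214059 ≈ 0.6934.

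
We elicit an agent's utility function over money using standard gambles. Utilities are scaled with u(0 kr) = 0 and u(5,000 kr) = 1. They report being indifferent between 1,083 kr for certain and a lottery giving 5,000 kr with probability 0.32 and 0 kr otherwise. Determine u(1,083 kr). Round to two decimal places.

0.32

By the standard-gamble method, u(1,083 kr) is just the indifference probability on the best outcome: 0.32.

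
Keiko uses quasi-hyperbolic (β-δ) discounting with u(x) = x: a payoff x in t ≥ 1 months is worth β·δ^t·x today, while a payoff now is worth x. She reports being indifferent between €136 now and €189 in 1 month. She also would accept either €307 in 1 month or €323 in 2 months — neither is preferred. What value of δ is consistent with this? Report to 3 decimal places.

δ ≈ 0.950

From the later pair, β·δ^1·307 = β·δ^2·323; dividing through, δ = 307/323 = 0.95046.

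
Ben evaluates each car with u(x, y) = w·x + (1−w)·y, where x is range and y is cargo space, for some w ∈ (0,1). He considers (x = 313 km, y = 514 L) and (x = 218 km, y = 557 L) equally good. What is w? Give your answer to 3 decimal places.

w = 0.312

u(313,514) = u(218,557) means w·313 + (1−w)·514 = w·218 + (1−w)·557.
w·(313−218) = (1−w)·(557−514), i.e. w·95 = (1−w)·43.
So w/(1−w) = 43/95 = 0.4526, giving w = 43/(95+43) = 0.312.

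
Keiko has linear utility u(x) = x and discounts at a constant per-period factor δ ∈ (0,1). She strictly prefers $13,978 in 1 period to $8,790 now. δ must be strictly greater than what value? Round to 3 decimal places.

δ > 0.629

Comparing present values: 8790 < δ·13978.
So δ > 8790/13978 = 0.62885.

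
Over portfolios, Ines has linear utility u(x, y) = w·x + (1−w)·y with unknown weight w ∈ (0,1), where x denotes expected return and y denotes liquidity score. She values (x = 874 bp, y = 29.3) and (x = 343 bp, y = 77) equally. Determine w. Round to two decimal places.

w = 0.08

Equating utilities: w·874 + (1−w)·29.3 = w·343 + (1−w)·77.
Collecting terms: w·531 = (1−w)·47.7.
So w/(1−w) = 47.7/531 = 0.0898, giving w = 47.7/(531+47.7) = 0.08.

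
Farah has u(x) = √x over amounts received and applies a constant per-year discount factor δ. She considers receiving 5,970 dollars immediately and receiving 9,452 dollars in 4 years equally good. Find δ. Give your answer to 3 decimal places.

δ ≈ 0.944

Equating discounted utilities: u(5970) = δ^4·u(9452) ⇒ δ^4 = u(5970)/u(9452).
With u(x) = √x: δ^4 = √5970/√9452 = √(5970/9452) = 0.79474.
Hence δ = (0.79474)^(1/4) = 0.94418.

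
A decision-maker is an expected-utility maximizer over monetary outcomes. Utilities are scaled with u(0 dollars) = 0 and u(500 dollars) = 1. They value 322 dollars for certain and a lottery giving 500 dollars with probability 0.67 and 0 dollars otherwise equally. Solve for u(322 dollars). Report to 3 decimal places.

0.670

u(322 dollars) equals the lottery's expected utility: 0.67·1 + 0.33·0 = 0.67.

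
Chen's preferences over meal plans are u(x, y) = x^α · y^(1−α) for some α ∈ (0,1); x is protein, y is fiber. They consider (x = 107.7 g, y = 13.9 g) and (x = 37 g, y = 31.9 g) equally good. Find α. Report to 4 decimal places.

Indifference: 107.7^α · 13.9^(1−α) = 37^α · 31.9^(1−α).
(107.7/37)^α = (31.9/13.9)^(1−α); take logs: α·ln(107.7/37) = (1−α)·ln(31.9/13.9), i.e. α·1.0684317 = (1−α)·0.8307172.
So α/(1−α) = (0.8307172)/(1.0684317) = 0.7775108, and α = 0.7775108/1.7775108 ≈ 0.4374.

α ≈ 0.4374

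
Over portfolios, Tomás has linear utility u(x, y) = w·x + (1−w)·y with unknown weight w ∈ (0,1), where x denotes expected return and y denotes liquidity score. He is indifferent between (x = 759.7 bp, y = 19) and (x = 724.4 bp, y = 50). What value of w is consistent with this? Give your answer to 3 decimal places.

w = 0.468

Indifference: w·759.7 + (1−w)·19 = w·724.4 + (1−w)·50.
Collecting terms: w·35.3 = (1−w)·31.
The marginal rate of substitution is 31/35.3, so w = 31/(35.3+31) = 0.468.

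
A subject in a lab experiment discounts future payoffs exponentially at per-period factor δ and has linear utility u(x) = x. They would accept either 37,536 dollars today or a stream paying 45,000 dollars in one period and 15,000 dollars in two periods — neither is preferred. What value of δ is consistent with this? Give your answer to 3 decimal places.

δ ≈ 0.680

Present value of the stream is 45000·δ + 15000·δ². Indifference gives 45000δ + 15000δ² = 37536.
Rearranged: 15000δ² + 45000δ − 37536 = 0.
By the quadratic formula (taking the positive root), δ = (−45000 + √4277160000.00) / 30000 ≈ 0.680.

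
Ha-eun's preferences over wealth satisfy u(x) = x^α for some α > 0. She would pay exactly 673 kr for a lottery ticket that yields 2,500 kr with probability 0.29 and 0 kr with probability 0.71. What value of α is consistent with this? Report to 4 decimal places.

The lottery's expected utility is 0.29·u(2500) + 0.71·u(0) = 0.29·2500^α (since u(0) = 0 for α > 0).
Equating: 673^α = 0.29·2500^α, i.e. 0.2692^α = 0.29.
Taking logs: α·ln(673/2500) = ln(0.29), so α = -1.2378744 / -1.3123007 ≈ 0.9433.

α ≈ 0.9433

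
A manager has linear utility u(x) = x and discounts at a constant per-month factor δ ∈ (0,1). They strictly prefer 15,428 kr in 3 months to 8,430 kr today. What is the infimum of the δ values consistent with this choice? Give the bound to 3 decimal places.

The preference means 8430 < δ^3·15428.
So δ^3 > 8430/15428 = 0.54641; taking the cube root of both positive sides preserves the inequality.
δ > (8430/15428)^(1/3) ≈ 0.818.

δ > 0.818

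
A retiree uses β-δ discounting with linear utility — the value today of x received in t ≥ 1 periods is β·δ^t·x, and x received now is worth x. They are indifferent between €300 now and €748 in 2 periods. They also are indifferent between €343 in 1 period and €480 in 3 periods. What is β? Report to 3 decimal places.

From the later pair, β·δ^1·343 = β·δ^3·480; dividing through, δ^2 = 343/480 = 0.71458, so δ = 0.84533.
Substituting δ into 300 = β·δ^2·748: β = 300/(534.508) ≈ 0.561.

β ≈ 0.561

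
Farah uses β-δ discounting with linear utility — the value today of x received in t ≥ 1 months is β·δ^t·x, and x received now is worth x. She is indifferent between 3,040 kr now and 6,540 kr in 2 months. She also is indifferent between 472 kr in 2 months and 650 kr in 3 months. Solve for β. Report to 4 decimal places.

The second indifference involves only future payoffs, so β cancels: β·δ^2·472 = β·δ^3·650, giving δ = 472/650 = 0.72615.
The first indifference: 3040 = β·δ^2·6540, so β = 3040/(δ^2·6540) = 3040/(0.52730·6540) ≈ 0.8815.

β ≈ 0.8815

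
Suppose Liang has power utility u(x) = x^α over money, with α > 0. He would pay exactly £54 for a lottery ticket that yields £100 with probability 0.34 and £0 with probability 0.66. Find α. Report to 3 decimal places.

α ≈ 1.751

EU(lottery) = 0.34·100^α + 0.66·0 = 0.34·100^α.
Equating: 54^α = 0.34·100^α, i.e. 0.5400^α = 0.34.
Taking logs: α·ln(54/100) = ln(0.34), so α = -1.078810 / -0.616186 ≈ 1.751.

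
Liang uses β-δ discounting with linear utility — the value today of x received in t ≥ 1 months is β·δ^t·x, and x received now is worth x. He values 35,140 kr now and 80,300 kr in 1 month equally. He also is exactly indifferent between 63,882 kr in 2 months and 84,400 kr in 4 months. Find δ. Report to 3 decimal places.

δ ≈ 0.870

Both payoffs in the second observation are in the future, so β drops out: δ^2·63882 = δ^4·84400 ⇒ δ^2 = 63882/84400 = 0.75690, so δ = 0.87000.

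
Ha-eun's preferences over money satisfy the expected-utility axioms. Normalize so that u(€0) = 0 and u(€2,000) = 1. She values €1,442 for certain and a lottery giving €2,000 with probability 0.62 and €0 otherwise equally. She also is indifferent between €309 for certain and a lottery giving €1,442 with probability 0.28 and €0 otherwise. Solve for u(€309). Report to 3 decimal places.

From the first indifference, u(€1,442) = 0.62·u(€2,000) + 0.38·u(€0) = 0.62·1 + 0.38·0 = 0.62.
Chaining: u(€309) = 0.28·0.62 + 0.72·0.00 = 0.1736.

0.174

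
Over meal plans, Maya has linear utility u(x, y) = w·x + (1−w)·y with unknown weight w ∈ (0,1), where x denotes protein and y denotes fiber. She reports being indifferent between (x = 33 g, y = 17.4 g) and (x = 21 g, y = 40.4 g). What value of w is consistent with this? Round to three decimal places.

u(33,17.4) = u(21,40.4) means w·33 + (1−w)·17.4 = w·21 + (1−w)·40.4.
Rearranging, 12·w − 23·(1−w) = 0.
Hence w = 23/(12+23) = 23/35 = 0.657.

w = 0.657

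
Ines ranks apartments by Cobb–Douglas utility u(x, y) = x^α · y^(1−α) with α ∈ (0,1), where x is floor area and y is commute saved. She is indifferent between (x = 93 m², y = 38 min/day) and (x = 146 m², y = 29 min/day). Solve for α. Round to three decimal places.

α ≈ 0.375

Indifference: 93^α · 38^(1−α) = 146^α · 29^(1−α).
Rearrange to (93/146)^α = (29/38)^(1−α) and take logs: α·-0.451007 = (1−α)·-0.270290.
So α/(1−α) = (-0.270290)/(-0.451007) = 0.599303, and α = 0.599303/1.599303 ≈ 0.375.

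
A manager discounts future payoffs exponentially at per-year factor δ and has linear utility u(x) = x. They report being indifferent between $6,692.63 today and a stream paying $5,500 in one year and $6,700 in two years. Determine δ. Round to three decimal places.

Equating present values: 6692.63 = 5500δ + 6700δ².
Rearranged: 6700δ² + 5500δ − 6692.63 = 0.
By the quadratic formula (taking the positive root), δ = (−5500 + √209612484.00) / 13400 ≈ 0.670.

δ ≈ 0.670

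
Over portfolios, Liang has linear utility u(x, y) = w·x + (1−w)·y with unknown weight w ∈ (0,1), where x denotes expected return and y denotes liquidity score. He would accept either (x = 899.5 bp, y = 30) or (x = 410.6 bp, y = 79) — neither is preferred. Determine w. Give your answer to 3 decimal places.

u(899.5,30) = u(410.6,79) means w·899.5 + (1−w)·30 = w·410.6 + (1−w)·79.
w·(899.5−410.6) = (1−w)·(79−30), i.e. w·488.9 = (1−w)·49.
Hence w = 49/(488.9+49) = 49/537.9 = 0.091.

w = 0.091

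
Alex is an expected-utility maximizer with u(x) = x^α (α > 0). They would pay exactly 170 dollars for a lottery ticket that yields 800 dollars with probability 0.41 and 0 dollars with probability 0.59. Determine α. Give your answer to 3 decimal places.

The lottery's expected utility is 0.41·u(800) + 0.59·u(0) = 0.41·800^α (since u(0) = 0 for α > 0).
Indifference: 170^α = 0.41·800^α, so (170/800)^α = 0.41.
Take logs: α = ln 0.41 / ln(170/800) ≈ 0.57567.

α ≈ 0.576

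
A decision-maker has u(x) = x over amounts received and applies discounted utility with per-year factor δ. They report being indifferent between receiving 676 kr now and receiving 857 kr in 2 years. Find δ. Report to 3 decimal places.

δ ≈ 0.888

Equating discounted utilities: u(676) = δ^2·u(857) ⇒ δ^2 = u(676)/u(857).
With u(x) = x: δ^2 = 676/857 = 0.78880.
Hence δ = (0.78880)^(1/2) = 0.88814.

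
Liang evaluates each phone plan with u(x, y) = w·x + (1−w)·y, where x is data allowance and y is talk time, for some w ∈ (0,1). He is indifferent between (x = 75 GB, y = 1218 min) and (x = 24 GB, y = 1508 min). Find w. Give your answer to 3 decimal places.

Equating utilities: w·75 + (1−w)·1218 = w·24 + (1−w)·1508.
w·(75−24) = (1−w)·(1508−1218), i.e. w·51 = (1−w)·290.
So w/(1−w) = 290/51 = 5.6863, giving w = 290/(51+290) = 0.850.

w = 0.850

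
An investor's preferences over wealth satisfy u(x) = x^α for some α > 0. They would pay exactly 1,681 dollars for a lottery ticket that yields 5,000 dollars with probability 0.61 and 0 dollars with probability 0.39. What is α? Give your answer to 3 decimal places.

α ≈ 0.453

EU(lottery) = 0.61·5000^α + 0.39·0 = 0.61·5000^α.
Setting u(1681) equal to that: 1681^α = 0.61·5000^α ⇒ (1681/5000)^α = 0.61.
Taking logs: α·ln(1681/5000) = ln(0.61), so α = -0.494296 / -1.090049 ≈ 0.453.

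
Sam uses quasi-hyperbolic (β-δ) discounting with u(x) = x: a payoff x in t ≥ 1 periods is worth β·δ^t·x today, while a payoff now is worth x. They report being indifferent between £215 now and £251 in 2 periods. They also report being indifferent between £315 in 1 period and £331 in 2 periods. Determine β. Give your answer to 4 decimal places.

The second indifference involves only future payoffs, so β cancels: β·δ^1·315 = β·δ^2·331, giving δ = 315/331 = 0.95166.
Now use the now-vs-future pair: 215 = β·δ^2·251 gives β = 215/(0.90566·251) ≈ 0.9458.

β ≈ 0.9458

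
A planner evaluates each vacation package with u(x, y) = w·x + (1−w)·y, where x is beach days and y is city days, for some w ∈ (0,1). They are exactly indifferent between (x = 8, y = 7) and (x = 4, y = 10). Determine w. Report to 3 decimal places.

u(8,7) = u(4,10) means w·8 + (1−w)·7 = w·4 + (1−w)·10.
Collecting terms: w·4 = (1−w)·3.
The marginal rate of substitution is 3/4, so w = 3/(4+3) = 0.429.

w = 0.429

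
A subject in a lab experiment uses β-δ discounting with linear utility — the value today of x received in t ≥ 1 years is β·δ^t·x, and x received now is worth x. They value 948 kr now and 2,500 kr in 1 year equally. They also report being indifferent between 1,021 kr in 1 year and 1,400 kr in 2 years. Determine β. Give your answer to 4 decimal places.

β ≈ 0.5200

The second indifference involves only future payoffs, so β cancels: β·δ^1·1021 = β·δ^2·1400, giving δ = 1021/1400 = 0.72929.
The first indifference: 948 = β·δ·2500, so β = 948/(δ·2500) = 948/(0.72929·2500) ≈ 0.5200.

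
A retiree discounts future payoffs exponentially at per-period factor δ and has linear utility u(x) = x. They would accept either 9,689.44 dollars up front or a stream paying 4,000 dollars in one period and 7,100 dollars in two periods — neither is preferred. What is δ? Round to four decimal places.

δ ≈ 0.9200

Equating present values: 9689.44 = 4000δ + 7100δ².
That is, 7100δ² + 4000δ − 9689.44 = 0, a quadratic in δ.
The positive root is δ = [−4000 + √(4000² + 4·7100·9689.44)] / (2·7100) = (−4000 + 17064.000)/14200 ≈ 0.9200.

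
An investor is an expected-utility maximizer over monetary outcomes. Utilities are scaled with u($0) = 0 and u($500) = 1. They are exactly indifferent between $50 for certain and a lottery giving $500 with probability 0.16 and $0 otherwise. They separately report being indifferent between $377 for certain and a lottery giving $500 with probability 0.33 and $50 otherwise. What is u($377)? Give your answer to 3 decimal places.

0.437

From the first indifference, u($50) = 0.16·u($500) + 0.84·u($0) = 0.16·1 + 0.84·0 = 0.16.
The second indifference gives u($377) = 0.33·u($500) + 0.67·u($50) = 0.33·1.00 + 0.67·0.16 = 0.4372.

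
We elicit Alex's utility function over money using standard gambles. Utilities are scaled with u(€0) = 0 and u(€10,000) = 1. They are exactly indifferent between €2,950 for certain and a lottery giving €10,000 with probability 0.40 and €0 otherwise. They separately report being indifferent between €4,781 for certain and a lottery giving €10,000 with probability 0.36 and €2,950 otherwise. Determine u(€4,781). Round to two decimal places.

The first gamble pins u(€2,950): it must equal 0.40·1 + 0.60·0 = 0.40.
Chaining: u(€4,781) = 0.36·1.00 + 0.64·0.40 = 0.6160.

0.62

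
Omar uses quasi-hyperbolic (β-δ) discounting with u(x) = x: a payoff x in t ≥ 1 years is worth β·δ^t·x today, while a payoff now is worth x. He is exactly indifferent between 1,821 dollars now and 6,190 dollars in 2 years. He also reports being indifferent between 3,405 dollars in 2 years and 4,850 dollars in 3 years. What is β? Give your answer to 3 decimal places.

From the later pair, β·δ^2·3405 = β·δ^3·4850; dividing through, δ = 3405/4850 = 0.70206.
Now use the now-vs-future pair: 1821 = β·δ^2·6190 gives β = 1821/(0.49289·6190) ≈ 0.597.

β ≈ 0.597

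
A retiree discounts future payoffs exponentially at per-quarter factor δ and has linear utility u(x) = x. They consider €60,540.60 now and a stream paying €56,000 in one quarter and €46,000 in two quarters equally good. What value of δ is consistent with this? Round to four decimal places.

Present value of the stream is 56000·δ + 46000·δ². Indifference gives 56000δ + 46000δ² = 60540.60.
That is, 46000δ² + 56000δ − 60540.60 = 0, a quadratic in δ.
The positive root is δ = [−56000 + √(56000² + 4·46000·60540.60)] / (2·46000) = (−56000 + 119480.000)/92000 ≈ 0.6900.

δ ≈ 0.6900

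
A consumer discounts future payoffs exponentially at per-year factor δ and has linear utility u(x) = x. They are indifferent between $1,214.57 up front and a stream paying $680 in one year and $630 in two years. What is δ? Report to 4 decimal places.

Equating present values: 1214.57 = 680δ + 630δ².
Rearranged: 630δ² + 680δ − 1214.57 = 0.
The positive root is δ = [−680 + √(680² + 4·630·1214.57)] / (2·630) = (−680 + 1876.997)/1260 ≈ 0.9500.

δ ≈ 0.9500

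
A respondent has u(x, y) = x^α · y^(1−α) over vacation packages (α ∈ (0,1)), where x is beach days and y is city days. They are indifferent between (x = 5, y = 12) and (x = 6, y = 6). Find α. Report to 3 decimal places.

The Cobb–Douglas utilities coincide, so 5^α·12^(1−α) = 6^α·6^(1−α).
(5/6)^α = (6/12)^(1−α); take logs: α·ln(5/6) = (1−α)·ln(6/12), i.e. α·-0.182322 = (1−α)·-0.693147.
Thus α·(-0.875469) = -0.693147, so α = -0.693147/-0.875469 ≈ 0.792.

α ≈ 0.792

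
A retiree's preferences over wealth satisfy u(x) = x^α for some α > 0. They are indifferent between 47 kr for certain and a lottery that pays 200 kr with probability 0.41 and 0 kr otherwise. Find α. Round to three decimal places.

Since u(0) = 0, the lottery's EU is 0.41·200^α.
Indifference: 47^α = 0.41·200^α, so (47/200)^α = 0.41.
α = ln(0.41) / ln(47/200) = -0.891598/-1.448170 ≈ 0.616.

α ≈ 0.616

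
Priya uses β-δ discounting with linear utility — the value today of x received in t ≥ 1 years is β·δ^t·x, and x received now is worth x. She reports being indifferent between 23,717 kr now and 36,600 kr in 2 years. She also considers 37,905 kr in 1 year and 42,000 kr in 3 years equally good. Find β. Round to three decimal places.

β ≈ 0.718

Both payoffs in the second observation are in the future, so β drops out: δ^1·37905 = δ^3·42000 ⇒ δ^2 = 37905/42000 = 0.90250, so δ = 0.95000.
Substituting δ into 23717 = β·δ^2·36600: β = 23717/(33031.500) ≈ 0.718.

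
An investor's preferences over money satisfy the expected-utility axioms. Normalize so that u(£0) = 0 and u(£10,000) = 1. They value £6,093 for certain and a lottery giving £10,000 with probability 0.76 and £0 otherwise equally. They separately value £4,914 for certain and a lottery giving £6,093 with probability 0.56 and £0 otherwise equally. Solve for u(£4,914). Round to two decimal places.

0.43

First, u(£6,093) = 0.76·u(£10,000) + 0.24·u(£0) = 0.76.
Chaining: u(£4,914) = 0.56·0.76 + 0.44·0.00 = 0.4256.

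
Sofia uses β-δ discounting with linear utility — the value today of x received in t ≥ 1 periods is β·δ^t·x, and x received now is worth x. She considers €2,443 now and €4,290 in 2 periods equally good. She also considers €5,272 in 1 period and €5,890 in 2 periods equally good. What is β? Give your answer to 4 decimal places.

The second indifference involves only future payoffs, so β cancels: β·δ^1·5272 = β·δ^2·5890, giving δ = 5272/5890 = 0.89508.
The first indifference: 2443 = β·δ^2·4290, so β = 2443/(δ^2·4290) = 2443/(0.80116·4290) ≈ 0.7108.

β ≈ 0.7108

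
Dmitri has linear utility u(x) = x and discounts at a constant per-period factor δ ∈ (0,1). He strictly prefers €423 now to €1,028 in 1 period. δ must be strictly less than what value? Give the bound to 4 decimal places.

Under u(x) = x this choice says 423 > δ·1028.
Dividing through by 1028 gives δ < 0.41148.

δ < 0.4115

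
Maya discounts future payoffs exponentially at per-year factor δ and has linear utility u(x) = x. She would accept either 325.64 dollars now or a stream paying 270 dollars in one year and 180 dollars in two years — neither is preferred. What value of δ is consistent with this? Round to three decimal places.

Present value of the stream is 270·δ + 180·δ². Indifference gives 270δ + 180δ² = 325.64.
That is, 180δ² + 270δ − 325.64 = 0, a quadratic in δ.
δ = (−270 + √(270² + 4·180·325.64)) / (2·180) = (−270 + √307360.80) / 360 ≈ 0.790.

δ ≈ 0.790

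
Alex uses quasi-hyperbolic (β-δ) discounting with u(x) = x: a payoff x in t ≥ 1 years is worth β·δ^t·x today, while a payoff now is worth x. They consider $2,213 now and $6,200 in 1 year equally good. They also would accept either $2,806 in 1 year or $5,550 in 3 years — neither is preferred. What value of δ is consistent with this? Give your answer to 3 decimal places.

δ ≈ 0.711

From the later pair, β·δ^1·2806 = β·δ^3·5550; dividing through, δ^2 = 2806/5550 = 0.50559, so δ = 0.71105.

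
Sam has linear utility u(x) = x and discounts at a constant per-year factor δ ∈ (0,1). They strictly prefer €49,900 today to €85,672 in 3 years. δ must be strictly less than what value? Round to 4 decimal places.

Comparing present values: 49900 > δ^3·85672.
So δ^3 < 49900/85672 = 0.58245; taking the cube root of both positive sides preserves the inequality.
δ < 0.58245^(1/3) = 0.8351.

δ < 0.8351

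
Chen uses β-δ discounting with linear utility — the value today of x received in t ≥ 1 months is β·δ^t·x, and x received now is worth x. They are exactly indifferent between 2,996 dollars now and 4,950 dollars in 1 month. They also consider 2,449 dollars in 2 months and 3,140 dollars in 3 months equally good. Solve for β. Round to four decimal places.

Both payoffs in the second observation are in the future, so β drops out: δ^2·2449 = δ^3·3140 ⇒ δ = 2449/3140 = 0.77994.
Substituting δ into 2996 = β·δ·4950: β = 2996/(3860.685) ≈ 0.7760.

β ≈ 0.7760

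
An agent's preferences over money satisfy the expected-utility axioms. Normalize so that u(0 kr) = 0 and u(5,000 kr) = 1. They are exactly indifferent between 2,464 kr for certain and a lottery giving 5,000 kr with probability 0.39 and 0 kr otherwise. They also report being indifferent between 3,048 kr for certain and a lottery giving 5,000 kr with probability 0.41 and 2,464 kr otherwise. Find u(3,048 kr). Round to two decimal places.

First, u(2,464 kr) = 0.39·u(5,000 kr) + 0.61·u(0 kr) = 0.39.
Chaining: u(3,048 kr) = 0.41·1.00 + 0.59·0.39 = 0.6401.

0.64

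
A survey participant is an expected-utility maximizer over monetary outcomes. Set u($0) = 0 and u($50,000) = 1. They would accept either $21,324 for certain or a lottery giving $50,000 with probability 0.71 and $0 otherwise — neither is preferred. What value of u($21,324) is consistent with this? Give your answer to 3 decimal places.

0.710

The indifference gives u($21,324) = 0.71·u($50,000) + 0.29·u($0) = 0.71·1 + 0.29·0 = 0.71.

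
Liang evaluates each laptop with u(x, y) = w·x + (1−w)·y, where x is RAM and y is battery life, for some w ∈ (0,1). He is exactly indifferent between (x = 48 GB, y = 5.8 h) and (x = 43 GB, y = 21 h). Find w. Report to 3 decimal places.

w = 0.752

u(48,5.8) = u(43,21) means w·48 + (1−w)·5.8 = w·43 + (1−w)·21.
Collecting terms: w·5 = (1−w)·15.2.
So w/(1−w) = 15.2/5 = 3.0400, giving w = 15.2/(5+15.2) = 0.752.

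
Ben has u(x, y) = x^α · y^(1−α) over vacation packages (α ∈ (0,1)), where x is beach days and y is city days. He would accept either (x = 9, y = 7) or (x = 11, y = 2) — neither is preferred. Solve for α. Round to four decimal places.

Indifference: 9^α · 7^(1−α) = 11^α · 2^(1−α).
(9/11)^α = (2/7)^(1−α); take logs: α·ln(9/11) = (1−α)·ln(2/7), i.e. α·-0.2006707 = (1−α)·-1.2527630.
With A = -0.2006707 and B = -1.2527630: α·A = (1−α)·B, so α = B/(A+B) = -1.2527630/-1.4534337 ≈ 0.8619.

α ≈ 0.8619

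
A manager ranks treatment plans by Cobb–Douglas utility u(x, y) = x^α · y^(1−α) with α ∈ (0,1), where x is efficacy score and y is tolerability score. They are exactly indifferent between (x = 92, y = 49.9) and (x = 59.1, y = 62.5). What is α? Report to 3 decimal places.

α ≈ 0.337

Indifference: 92^α · 49.9^(1−α) = 59.1^α · 62.5^(1−α).
Rearrange to (92/59.1)^α = (62.5/49.9)^(1−α) and take logs: α·0.442558 = (1−α)·0.225146.
So α/(1−α) = (0.225146)/(0.442558) = 0.508738, and α = 0.508738/1.508738 ≈ 0.337.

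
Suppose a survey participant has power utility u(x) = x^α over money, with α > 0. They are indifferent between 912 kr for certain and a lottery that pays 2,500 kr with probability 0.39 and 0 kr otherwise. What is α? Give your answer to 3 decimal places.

Since u(0) = 0, the lottery's EU is 0.39·2500^α.
Setting u(912) equal to that: 912^α = 0.39·2500^α ⇒ (912/2500)^α = 0.39.
Take logs: α = ln 0.39 / ln(912/2500) ≈ 0.93376.

α ≈ 0.934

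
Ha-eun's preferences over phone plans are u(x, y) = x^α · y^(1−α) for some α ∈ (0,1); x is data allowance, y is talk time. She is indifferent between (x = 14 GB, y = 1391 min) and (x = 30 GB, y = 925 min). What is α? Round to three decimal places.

α ≈ 0.349

Indifference: 14^α · 1391^(1−α) = 30^α · 925^(1−α).
Rearrange to (14/30)^α = (925/1391)^(1−α) and take logs: α·-0.762140 = (1−α)·-0.407984.
So α/(1−α) = (-0.407984)/(-0.762140) = 0.535314, and α = 0.535314/1.535314 ≈ 0.349.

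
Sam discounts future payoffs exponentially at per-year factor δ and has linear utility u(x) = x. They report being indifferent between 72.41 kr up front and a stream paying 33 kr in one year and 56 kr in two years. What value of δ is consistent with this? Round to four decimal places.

δ ≈ 0.8800

The stream is worth 33δ + 56δ² today, so 33δ + 56δ² = 72.41.
So 56δ² + 33δ − 72.41 = 0.
δ = (−33 + √(33² + 4·56·72.41)) / (2·56) = (−33 + √17308.84) / 112 ≈ 0.8800.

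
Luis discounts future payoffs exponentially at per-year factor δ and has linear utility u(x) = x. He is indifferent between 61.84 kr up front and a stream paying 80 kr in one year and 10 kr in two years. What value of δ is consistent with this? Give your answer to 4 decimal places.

Equating present values: 61.84 = 80δ + 10δ².
Rearranged: 10δ² + 80δ − 61.84 = 0.
δ = (−80 + √(80² + 4·10·61.84)) / (2·10) = (−80 + √8873.60) / 20 ≈ 0.7100.

δ ≈ 0.7100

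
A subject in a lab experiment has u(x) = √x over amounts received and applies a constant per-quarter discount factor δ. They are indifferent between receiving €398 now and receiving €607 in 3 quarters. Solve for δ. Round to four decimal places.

Indifference means u(398) = δ^3 · u(607), so δ^3 = u(398)/u(607).
With u(x) = √x: δ^3 = √398/√607 = √(398/607) = 0.80974.
Hence δ = (0.80974)^(1/3) = 0.932071.

δ ≈ 0.9321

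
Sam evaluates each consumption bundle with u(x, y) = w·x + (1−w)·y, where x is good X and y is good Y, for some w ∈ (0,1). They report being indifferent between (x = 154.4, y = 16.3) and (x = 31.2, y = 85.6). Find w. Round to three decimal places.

w = 0.360

u(154.4,16.3) = u(31.2,85.6) means w·154.4 + (1−w)·16.3 = w·31.2 + (1−w)·85.6.
Collecting terms: w·123.2 = (1−w)·69.3.
Hence w = 69.3/(123.2+69.3) = 69.3/192.5 = 0.360.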